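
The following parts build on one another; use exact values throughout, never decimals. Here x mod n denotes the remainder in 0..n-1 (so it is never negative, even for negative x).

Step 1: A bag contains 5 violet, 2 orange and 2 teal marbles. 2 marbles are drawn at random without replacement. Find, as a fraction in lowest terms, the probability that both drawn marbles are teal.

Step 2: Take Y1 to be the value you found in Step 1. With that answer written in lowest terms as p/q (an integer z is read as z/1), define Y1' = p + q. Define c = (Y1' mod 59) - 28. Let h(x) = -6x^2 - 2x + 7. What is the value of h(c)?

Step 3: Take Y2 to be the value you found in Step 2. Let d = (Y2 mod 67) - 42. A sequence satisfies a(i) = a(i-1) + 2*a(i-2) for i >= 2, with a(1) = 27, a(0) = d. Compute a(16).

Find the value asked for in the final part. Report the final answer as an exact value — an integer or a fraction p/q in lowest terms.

Step 1: total draws C(9,2) = 36; favorable C(2,2) = 1; P = 1/36; answer 1/36
Step 2: Y1 = 1/36; threaded value p + q = 37; c = 9; -6*(9)^2 - 2*(9)^1 + 7 = (-486) + (-18) + (7) = -497; answer -497
Step 3: Y2 = -497; d = -3; a(2) = 1*(27) + 2*(-3) = 21; iterating: a(2)=21, a(3)=75, a(4)=117, a(5)=267, a(6)=501, a(7)=1035, a(8)=2037, a(9)=4107, a(10)=8181, a(11)=16395, a(12)=32757, a(13)=65547, a(14)=131061, a(15)=262155, a(16)=524277; answer 524277

524277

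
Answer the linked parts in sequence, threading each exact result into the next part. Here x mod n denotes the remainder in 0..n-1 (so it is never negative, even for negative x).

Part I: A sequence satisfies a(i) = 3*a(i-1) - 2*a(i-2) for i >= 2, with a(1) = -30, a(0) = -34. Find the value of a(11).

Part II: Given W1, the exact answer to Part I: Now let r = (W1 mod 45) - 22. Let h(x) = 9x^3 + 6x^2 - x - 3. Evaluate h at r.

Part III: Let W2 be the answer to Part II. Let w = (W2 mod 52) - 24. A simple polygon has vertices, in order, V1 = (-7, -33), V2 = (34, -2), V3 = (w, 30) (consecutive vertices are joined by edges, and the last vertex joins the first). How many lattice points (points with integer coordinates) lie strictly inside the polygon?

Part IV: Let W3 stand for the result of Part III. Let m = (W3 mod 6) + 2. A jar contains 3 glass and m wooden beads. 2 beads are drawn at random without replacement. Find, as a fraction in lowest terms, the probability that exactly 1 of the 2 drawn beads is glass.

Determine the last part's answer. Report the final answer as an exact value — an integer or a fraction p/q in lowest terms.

15/28

Part I: a(2) = 3*(-30) - 2*(-34) = -22; iterating: a(2)=-22, a(3)=-6, a(4)=26, a(5)=90, a(6)=218, a(7)=474, a(8)=986, a(9)=2010, a(10)=4058, a(11)=8154; answer 8154
Part II: W1 = 8154; r = -13; 9*(-13)^3 + 6*(-13)^2 - 1*(-13)^1 - 3 = (-19773) + (1014) + (13) + (-3) = -18749; answer -18749
Part III: W2 = -18749; w = -1; cross terms: (-7*-2 - 34*-33)=1136, (34*30 - -1*-2)=1018, (-1*-33 - -7*30)=243; twice the area = |2397| = 2397; area = 2397/2; boundary points = 1 + 1 + 3 = 5; strictly interior points = area - boundary/2 + 1 = 1197; answer 1197
Part IV: W3 = 1197; m = 5; total draws C(8,2) = 28; favorable C(3,1)*C(5,1) = 15; P = 15/28; answer 15/28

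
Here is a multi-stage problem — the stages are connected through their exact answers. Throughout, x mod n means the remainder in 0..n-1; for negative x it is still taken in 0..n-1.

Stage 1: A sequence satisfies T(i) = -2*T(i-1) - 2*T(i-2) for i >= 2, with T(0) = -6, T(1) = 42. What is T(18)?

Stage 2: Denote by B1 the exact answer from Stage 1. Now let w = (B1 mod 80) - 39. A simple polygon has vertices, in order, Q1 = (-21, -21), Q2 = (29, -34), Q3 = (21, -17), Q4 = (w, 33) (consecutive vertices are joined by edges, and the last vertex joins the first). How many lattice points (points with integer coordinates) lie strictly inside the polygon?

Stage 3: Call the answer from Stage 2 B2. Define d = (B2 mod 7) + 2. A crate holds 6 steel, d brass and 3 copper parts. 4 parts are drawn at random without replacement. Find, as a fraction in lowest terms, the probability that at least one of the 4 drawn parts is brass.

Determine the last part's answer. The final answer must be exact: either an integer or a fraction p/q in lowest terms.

Stage 1: T(2) = -2*(42) - 2*(-6) = -72; iterating: T(2)=-72, T(3)=60, T(4)=24, T(5)=-168, T(6)=288, T(7)=-240, T(8)=-96, T(9)=672, T(10)=-1152, T(11)=960, T(12)=384, T(13)=-2688, T(14)=4608, T(15)=-3840, T(16)=-1536, T(17)=10752, T(18)=-18432; answer -18432
Stage 2: B1 = -18432; w = 9; cross terms: (-21*-34 - 29*-21)=1323, (29*-17 - 21*-34)=221, (21*33 - 9*-17)=846, (9*-21 - -21*33)=504; twice the area = |2894| = 2894; area = 1447; boundary points = 1 + 1 + 2 + 6 = 10; strictly interior points = area - boundary/2 + 1 = 1443; answer 1443
Stage 3: B2 = 1443; d = 3; total draws C(12,4) = 495; complement C(9,4) = 126; favorable 495 - 126 = 369; P = 41/55; answer 41/55

41/55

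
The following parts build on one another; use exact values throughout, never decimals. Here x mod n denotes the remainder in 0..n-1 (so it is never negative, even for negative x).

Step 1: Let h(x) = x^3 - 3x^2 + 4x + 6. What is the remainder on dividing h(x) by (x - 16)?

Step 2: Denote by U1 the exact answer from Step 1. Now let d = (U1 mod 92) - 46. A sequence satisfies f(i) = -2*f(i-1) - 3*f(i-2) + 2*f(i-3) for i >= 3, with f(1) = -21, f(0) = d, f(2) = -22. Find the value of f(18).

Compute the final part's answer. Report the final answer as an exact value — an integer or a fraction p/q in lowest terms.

-6032366

Step 1: remainder = value at the root: 1*(16)^3 - 3*(16)^2 + 4*(16)^1 + 6 = (4096) + (-768) + (64) + (6) = 3398; answer 3398
Step 2: U1 = 3398; d = 40; f(3) = -2*(-22) - 3*(-21) + 2*(40) = 187; iterating: f(3)=187, f(4)=-350, f(5)=95, f(6)=1234, f(7)=-3453, f(8)=3394, f(9)=6039, f(10)=-29166, f(11)=47003, f(12)=5570, f(13)=-210481, f(14)=498258, f(15)=-353933, f(16)=-1207870, f(17)=4474055, f(18)=-6032366; answer -6032366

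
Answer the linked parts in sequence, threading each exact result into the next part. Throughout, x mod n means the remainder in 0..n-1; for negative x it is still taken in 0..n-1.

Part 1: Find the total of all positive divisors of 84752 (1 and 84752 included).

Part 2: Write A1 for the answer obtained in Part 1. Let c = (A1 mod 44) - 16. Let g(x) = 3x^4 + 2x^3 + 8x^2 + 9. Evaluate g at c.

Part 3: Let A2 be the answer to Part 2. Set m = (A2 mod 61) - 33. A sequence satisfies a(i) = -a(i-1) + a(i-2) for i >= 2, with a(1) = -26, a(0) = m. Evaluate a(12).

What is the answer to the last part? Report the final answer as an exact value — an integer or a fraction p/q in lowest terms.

1519

Part 1: 84752 = 2^4 * 5297; sigma = (1 + 2 + 4 + 8 + 16) * (1 + 5297) = 31 * 5298 = 164238; answer 164238
Part 2: A1 = 164238; c = 14; 3*(14)^4 + 2*(14)^3 + 8*(14)^2 + 9 = (115248) + (5488) + (1568) + (9) = 122313; answer 122313
Part 3: A2 = 122313; m = -25; a(2) = -1*(-26) + 1*(-25) = 1; iterating: a(2)=1, a(3)=-27, a(4)=28, a(5)=-55, a(6)=83, a(7)=-138, a(8)=221, a(9)=-359, a(10)=580, a(11)=-939, a(12)=1519; answer 1519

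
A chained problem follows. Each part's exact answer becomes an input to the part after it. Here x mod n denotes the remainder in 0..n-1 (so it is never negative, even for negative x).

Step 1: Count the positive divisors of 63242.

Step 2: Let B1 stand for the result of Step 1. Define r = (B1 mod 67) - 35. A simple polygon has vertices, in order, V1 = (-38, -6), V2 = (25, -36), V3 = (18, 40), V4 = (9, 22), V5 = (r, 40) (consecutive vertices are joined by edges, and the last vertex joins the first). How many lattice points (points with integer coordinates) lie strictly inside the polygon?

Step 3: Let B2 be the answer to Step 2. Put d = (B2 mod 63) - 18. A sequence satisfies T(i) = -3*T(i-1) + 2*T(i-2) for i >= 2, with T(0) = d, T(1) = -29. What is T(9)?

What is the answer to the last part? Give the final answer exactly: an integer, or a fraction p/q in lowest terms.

-497831

Step 1: 63242 = 2 * 103 * 307; number of divisors = (1+1) * (1+1) * (1+1) = 8; answer 8
Step 2: B1 = 8; r = -27; cross terms: (-38*-36 - 25*-6)=1518, (25*40 - 18*-36)=1648, (18*22 - 9*40)=36, (9*40 - -27*22)=954, (-27*-6 - -38*40)=1682; twice the area = |5838| = 5838; area = 2919; boundary points = 3 + 1 + 9 + 18 + 1 = 32; strictly interior points = area - boundary/2 + 1 = 2904; answer 2904
Step 3: B2 = 2904; d = -12; T(2) = -3*(-29) + 2*(-12) = 63; iterating: T(2)=63, T(3)=-247, T(4)=867, T(5)=-3095, T(6)=11019, T(7)=-39247, T(8)=139779, T(9)=-497831; answer -497831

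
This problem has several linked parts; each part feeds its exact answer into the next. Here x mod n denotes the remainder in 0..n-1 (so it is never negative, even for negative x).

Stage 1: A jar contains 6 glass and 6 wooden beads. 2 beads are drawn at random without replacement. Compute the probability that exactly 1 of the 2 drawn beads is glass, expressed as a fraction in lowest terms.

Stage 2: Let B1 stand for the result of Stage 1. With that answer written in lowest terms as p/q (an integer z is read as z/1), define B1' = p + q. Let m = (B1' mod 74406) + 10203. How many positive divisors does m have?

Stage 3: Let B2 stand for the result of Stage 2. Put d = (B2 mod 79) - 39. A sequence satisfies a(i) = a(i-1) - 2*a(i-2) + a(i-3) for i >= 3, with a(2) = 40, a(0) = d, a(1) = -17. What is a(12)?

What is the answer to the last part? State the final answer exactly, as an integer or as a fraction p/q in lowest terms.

Stage 1: total draws C(12,2) = 66; favorable C(6,1)*C(6,1) = 36; P = 6/11; answer 6/11
Stage 2: B1 = 6/11; threaded value p + q = 17; m = 10220; 10220 = 2^2 * 5 * 7 * 73; number of divisors = (2+1) * (1+1) * (1+1) * (1+1) = 24; answer 24
Stage 3: B2 = 24; d = -15; a(3) = 1*(40) - 2*(-17) + 1*(-15) = 59; iterating: a(3)=59, a(4)=-38, a(5)=-116, a(6)=19, a(7)=213, a(8)=59, a(9)=-348, a(10)=-253, a(11)=502, a(12)=660; answer 660

660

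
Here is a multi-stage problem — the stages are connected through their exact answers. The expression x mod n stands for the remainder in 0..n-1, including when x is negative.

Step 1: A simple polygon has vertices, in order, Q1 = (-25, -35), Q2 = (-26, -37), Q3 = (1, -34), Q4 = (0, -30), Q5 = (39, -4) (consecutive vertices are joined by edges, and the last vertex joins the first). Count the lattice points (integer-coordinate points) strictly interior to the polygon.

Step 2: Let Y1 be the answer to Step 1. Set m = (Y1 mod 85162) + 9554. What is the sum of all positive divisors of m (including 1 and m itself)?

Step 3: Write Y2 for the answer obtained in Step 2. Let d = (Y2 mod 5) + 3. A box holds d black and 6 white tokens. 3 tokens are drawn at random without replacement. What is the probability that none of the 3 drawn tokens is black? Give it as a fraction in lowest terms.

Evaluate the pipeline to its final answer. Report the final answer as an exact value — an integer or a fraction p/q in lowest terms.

Step 1: cross terms: (-25*-37 - -26*-35)=15, (-26*-34 - 1*-37)=921, (1*-30 - 0*-34)=-30, (0*-4 - 39*-30)=1170, (39*-35 - -25*-4)=-1465; twice the area = |611| = 611; area = 611/2; boundary points = 1 + 3 + 1 + 13 + 1 = 19; strictly interior points = area - boundary/2 + 1 = 297; answer 297
Step 2: Y1 = 297; m = 9851; 9851 is prime, so its only divisors are 1 and 9851; sigma = 1 + 9851 = 9852; answer 9852
Step 3: Y2 = 9852; d = 5; total draws C(11,3) = 165; favorable C(6,3) = 20; P = 4/33; answer 4/33

4/33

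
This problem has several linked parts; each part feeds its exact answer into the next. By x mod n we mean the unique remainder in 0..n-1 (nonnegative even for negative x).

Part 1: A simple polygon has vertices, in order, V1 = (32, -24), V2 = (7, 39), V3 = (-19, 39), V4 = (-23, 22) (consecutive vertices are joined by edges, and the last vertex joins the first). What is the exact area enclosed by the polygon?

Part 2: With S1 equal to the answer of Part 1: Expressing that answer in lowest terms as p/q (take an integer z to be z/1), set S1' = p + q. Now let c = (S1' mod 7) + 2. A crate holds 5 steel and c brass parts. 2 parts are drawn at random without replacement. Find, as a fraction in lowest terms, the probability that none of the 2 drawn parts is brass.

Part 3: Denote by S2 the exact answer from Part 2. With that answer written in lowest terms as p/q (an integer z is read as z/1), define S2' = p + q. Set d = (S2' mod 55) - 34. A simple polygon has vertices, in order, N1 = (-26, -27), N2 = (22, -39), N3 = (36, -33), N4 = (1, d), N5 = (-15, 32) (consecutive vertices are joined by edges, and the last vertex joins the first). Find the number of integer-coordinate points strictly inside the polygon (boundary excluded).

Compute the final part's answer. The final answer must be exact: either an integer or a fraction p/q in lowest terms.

1404

Part 1: cross terms: (32*39 - 7*-24)=1416, (7*39 - -19*39)=1014, (-19*22 - -23*39)=479, (-23*-24 - 32*22)=-152; twice the area = |2757| = 2757; area = 2757/2; answer 2757/2
Part 2: S1 = 2757/2; threaded value p + q = 2759; c = 3; total draws C(8,2) = 28; favorable C(5,2) = 10; P = 5/14; answer 5/14
Part 3: S2 = 5/14; threaded value p + q = 19; d = -15; cross terms: (-26*-39 - 22*-27)=1608, (22*-33 - 36*-39)=678, (36*-15 - 1*-33)=-507, (1*32 - -15*-15)=-193, (-15*-27 - -26*32)=1237; twice the area = |2823| = 2823; area = 2823/2; boundary points = 12 + 2 + 1 + 1 + 1 = 17; strictly interior points = area - boundary/2 + 1 = 1404; answer 1404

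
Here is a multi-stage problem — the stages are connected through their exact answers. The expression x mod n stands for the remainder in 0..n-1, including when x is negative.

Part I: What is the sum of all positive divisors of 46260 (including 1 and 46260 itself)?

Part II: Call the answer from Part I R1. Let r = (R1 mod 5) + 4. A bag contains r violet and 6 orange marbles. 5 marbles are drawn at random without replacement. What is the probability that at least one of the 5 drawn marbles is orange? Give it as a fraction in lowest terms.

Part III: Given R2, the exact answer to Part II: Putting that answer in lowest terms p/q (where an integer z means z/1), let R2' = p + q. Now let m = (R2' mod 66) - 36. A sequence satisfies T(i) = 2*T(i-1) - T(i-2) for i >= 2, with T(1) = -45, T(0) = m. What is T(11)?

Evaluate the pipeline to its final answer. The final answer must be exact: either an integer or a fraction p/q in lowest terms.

Part I: 46260 = 2^2 * 3^2 * 5 * 257; sigma = (1 + 2 + 4) * (1 + 3 + 9) * (1 + 5) * (1 + 257) = 7 * 13 * 6 * 258 = 140868; answer 140868
Part II: R1 = 140868; r = 7; total draws C(13,5) = 1287; complement C(7,5) = 21; favorable 1287 - 21 = 1266; P = 422/429; answer 422/429
Part III: R2 = 422/429; threaded value p + q = 851; m = 23; T(2) = 2*(-45) - 1*(23) = -113; iterating: T(2)=-113, T(3)=-181, T(4)=-249, T(5)=-317, T(6)=-385, T(7)=-453, T(8)=-521, T(9)=-589, T(10)=-657, T(11)=-725; answer -725

-725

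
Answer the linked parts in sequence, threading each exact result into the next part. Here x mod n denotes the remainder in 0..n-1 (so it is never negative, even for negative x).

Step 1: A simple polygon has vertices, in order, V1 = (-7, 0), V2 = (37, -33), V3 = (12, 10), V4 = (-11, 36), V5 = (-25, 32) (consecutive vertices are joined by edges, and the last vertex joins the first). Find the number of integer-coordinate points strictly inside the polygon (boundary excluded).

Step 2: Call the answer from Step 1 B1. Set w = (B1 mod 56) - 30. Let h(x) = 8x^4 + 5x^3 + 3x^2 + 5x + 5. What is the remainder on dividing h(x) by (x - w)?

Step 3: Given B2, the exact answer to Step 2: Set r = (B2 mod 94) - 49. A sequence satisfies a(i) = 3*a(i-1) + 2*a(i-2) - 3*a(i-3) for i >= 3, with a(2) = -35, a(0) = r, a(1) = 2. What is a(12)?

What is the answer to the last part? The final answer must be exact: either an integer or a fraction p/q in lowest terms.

Step 1: cross terms: (-7*-33 - 37*0)=231, (37*10 - 12*-33)=766, (12*36 - -11*10)=542, (-11*32 - -25*36)=548, (-25*0 - -7*32)=224; twice the area = |2311| = 2311; area = 2311/2; boundary points = 11 + 1 + 1 + 2 + 2 = 17; strictly interior points = area - boundary/2 + 1 = 1148; answer 1148
Step 2: B1 = 1148; w = -2; remainder = value at the root: 8*(-2)^4 + 5*(-2)^3 + 3*(-2)^2 + 5*(-2)^1 + 5 = (128) + (-40) + (12) + (-10) + (5) = 95; answer 95
Step 3: B2 = 95; r = -48; a(3) = 3*(-35) + 2*(2) - 3*(-48) = 43; iterating: a(3)=43, a(4)=53, a(5)=350, a(6)=1027, a(7)=3622, a(8)=11870, a(9)=39773, a(10)=132193, a(11)=440515, a(12)=1466612; answer 1466612

1466612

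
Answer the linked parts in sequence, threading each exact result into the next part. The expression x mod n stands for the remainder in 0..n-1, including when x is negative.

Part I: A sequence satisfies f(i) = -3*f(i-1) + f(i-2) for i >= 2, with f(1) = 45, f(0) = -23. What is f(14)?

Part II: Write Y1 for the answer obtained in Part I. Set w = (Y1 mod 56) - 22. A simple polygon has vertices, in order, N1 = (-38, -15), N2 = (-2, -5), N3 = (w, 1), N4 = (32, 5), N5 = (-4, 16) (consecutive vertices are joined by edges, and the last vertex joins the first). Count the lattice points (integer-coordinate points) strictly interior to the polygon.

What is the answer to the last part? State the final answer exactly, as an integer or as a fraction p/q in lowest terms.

599

Part I: f(2) = -3*(45) + 1*(-23) = -158; iterating: f(2)=-158, f(3)=519, f(4)=-1715, f(5)=5664, f(6)=-18707, f(7)=61785, f(8)=-204062, f(9)=673971, f(10)=-2225975, f(11)=7351896, f(12)=-24281663, f(13)=80196885, f(14)=-264872318; answer -264872318
Part II: Y1 = -264872318; w = -12; cross terms: (-38*-5 - -2*-15)=160, (-2*1 - -12*-5)=-62, (-12*5 - 32*1)=-92, (32*16 - -4*5)=532, (-4*-15 - -38*16)=668; twice the area = |1206| = 1206; area = 603; boundary points = 2 + 2 + 4 + 1 + 1 = 10; strictly interior points = area - boundary/2 + 1 = 599; answer 599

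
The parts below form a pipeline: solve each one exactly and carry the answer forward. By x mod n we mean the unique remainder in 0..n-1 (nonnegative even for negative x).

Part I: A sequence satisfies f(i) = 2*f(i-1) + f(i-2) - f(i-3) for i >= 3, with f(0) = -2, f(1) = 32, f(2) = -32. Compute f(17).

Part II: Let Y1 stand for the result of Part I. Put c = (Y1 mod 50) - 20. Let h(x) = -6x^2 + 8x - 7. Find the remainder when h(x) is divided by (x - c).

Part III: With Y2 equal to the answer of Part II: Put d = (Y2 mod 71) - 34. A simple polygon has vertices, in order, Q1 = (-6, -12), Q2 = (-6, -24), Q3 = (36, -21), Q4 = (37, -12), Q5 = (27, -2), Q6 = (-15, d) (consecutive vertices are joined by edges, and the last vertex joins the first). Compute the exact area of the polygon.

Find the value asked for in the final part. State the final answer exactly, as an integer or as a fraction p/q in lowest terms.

920

Part I: f(3) = 2*(-32) + 1*(32) - 1*(-2) = -30; iterating: f(3)=-30, f(4)=-124, f(5)=-246, f(6)=-586, f(7)=-1294, f(8)=-2928, f(9)=-6564, f(10)=-14762, f(11)=-33160, f(12)=-74518, f(13)=-167434, f(14)=-376226, f(15)=-845368, f(16)=-1899528, f(17)=-4268198; answer -4268198
Part II: Y1 = -4268198; c = -18; remainder = value at the root: -6*(-18)^2 + 8*(-18)^1 - 7 = (-1944) + (-144) + (-7) = -2095; answer -2095
Part III: Y2 = -2095; d = 1; cross terms: (-6*-24 - -6*-12)=72, (-6*-21 - 36*-24)=990, (36*-12 - 37*-21)=345, (37*-2 - 27*-12)=250, (27*1 - -15*-2)=-3, (-15*-12 - -6*1)=186; twice the area = |1840| = 1840; area = 920; answer 920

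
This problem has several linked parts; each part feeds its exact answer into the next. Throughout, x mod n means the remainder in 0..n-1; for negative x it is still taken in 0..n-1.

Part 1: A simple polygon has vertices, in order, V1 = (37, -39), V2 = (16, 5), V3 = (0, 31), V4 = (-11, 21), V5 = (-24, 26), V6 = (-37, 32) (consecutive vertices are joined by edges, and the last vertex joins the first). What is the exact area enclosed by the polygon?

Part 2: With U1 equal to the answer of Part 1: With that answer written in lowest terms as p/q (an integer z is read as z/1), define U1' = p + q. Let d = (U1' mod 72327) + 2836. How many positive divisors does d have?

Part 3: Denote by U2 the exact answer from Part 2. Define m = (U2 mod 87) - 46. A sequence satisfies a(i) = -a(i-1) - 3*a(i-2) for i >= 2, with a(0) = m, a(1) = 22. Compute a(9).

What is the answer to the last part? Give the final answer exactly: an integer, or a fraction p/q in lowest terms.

2782

Part 1: cross terms: (37*5 - 16*-39)=809, (16*31 - 0*5)=496, (0*21 - -11*31)=341, (-11*26 - -24*21)=218, (-24*32 - -37*26)=194, (-37*-39 - 37*32)=259; twice the area = |2317| = 2317; area = 2317/2; answer 2317/2
Part 2: U1 = 2317/2; threaded value p + q = 2319; d = 5155; 5155 = 5 * 1031; number of divisors = (1+1) * (1+1) = 4; answer 4
Part 3: U2 = 4; m = -42; a(2) = -1*(22) - 3*(-42) = 104; iterating: a(2)=104, a(3)=-170, a(4)=-142, a(5)=652, a(6)=-226, a(7)=-1730, a(8)=2408, a(9)=2782; answer 2782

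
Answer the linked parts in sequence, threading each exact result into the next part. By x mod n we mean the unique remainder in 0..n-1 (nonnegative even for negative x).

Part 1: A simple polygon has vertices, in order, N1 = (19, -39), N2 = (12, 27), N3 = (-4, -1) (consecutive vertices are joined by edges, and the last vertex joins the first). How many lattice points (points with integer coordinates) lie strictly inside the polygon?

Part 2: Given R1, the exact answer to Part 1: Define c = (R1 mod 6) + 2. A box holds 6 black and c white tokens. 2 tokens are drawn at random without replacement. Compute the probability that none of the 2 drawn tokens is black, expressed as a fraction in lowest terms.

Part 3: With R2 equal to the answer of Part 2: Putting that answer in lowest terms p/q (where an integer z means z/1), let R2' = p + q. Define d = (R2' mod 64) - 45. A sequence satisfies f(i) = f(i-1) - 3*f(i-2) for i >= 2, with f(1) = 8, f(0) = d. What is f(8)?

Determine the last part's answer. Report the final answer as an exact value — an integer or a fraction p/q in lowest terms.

Part 1: cross terms: (19*27 - 12*-39)=981, (12*-1 - -4*27)=96, (-4*-39 - 19*-1)=175; twice the area = |1252| = 1252; area = 626; boundary points = 1 + 4 + 1 = 6; strictly interior points = area - boundary/2 + 1 = 624; answer 624
Part 2: R1 = 624; c = 2; total draws C(8,2) = 28; favorable C(2,2) = 1; P = 1/28; answer 1/28
Part 3: R2 = 1/28; threaded value p + q = 29; d = -16; f(2) = 1*(8) - 3*(-16) = 56; iterating: f(2)=56, f(3)=32, f(4)=-136, f(5)=-232, f(6)=176, f(7)=872, f(8)=344; answer 344

344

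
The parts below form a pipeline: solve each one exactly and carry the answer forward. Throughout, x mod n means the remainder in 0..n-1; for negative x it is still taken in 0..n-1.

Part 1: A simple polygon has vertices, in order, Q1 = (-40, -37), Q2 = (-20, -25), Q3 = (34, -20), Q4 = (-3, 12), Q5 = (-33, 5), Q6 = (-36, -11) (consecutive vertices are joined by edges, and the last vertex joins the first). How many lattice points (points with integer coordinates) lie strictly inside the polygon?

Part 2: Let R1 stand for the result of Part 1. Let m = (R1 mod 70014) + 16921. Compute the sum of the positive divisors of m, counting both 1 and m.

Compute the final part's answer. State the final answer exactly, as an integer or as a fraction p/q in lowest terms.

Part 1: cross terms: (-40*-25 - -20*-37)=260, (-20*-20 - 34*-25)=1250, (34*12 - -3*-20)=348, (-3*5 - -33*12)=381, (-33*-11 - -36*5)=543, (-36*-37 - -40*-11)=892; twice the area = |3674| = 3674; area = 1837; boundary points = 4 + 1 + 1 + 1 + 1 + 2 = 10; strictly interior points = area - boundary/2 + 1 = 1833; answer 1833
Part 2: R1 = 1833; m = 18754; 18754 = 2 * 9377; sigma = (1 + 2) * (1 + 9377) = 3 * 9378 = 28134; answer 28134

28134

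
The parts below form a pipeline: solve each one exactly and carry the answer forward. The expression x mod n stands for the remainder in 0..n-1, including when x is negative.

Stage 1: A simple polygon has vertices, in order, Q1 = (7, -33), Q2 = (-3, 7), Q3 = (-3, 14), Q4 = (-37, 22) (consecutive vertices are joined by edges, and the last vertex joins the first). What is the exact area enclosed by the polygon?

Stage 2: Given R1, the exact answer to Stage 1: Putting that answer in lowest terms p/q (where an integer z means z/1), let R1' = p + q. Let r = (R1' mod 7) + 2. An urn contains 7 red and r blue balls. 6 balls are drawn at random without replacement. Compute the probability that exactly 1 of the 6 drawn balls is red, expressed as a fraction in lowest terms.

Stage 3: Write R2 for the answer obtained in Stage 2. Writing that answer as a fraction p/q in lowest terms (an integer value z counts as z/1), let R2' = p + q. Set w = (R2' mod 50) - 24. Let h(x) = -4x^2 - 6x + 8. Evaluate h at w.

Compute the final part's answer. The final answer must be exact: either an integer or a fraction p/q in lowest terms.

Stage 1: cross terms: (7*7 - -3*-33)=-50, (-3*14 - -3*7)=-21, (-3*22 - -37*14)=452, (-37*-33 - 7*22)=1067; twice the area = |1448| = 1448; area = 724; answer 724
Stage 2: R1 = 724; threaded value p + q = 725; r = 6; total draws C(13,6) = 1716; favorable C(7,1)*C(6,5) = 42; P = 7/286; answer 7/286
Stage 3: R2 = 7/286; threaded value p + q = 293; w = 19; -4*(19)^2 - 6*(19)^1 + 8 = (-1444) + (-114) + (8) = -1550; answer -1550

-1550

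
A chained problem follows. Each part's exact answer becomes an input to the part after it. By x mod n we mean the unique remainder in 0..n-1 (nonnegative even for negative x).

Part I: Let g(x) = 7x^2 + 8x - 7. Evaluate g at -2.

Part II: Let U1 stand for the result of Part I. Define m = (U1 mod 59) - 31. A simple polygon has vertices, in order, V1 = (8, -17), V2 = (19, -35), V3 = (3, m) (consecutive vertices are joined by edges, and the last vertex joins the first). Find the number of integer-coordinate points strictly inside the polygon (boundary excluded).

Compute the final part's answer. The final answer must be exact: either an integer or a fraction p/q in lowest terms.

94

Part I: 7*(-2)^2 + 8*(-2)^1 - 7 = (28) + (-16) + (-7) = 5; answer 5
Part II: U1 = 5; m = -26; cross terms: (8*-35 - 19*-17)=43, (19*-26 - 3*-35)=-389, (3*-17 - 8*-26)=157; twice the area = |-189| = 189; area = 189/2; boundary points = 1 + 1 + 1 = 3; strictly interior points = area - boundary/2 + 1 = 94; answer 94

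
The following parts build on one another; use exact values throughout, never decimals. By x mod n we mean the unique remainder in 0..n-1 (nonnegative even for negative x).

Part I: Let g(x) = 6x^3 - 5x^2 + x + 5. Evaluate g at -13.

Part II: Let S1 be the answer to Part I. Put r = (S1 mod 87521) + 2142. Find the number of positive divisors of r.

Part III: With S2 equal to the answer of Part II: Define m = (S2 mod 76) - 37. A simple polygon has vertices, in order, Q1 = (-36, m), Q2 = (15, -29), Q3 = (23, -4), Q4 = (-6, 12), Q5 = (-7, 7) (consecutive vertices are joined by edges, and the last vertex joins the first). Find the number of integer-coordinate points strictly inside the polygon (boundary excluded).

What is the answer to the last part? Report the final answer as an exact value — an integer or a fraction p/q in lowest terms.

1240

Part I: 6*(-13)^3 - 5*(-13)^2 + 1*(-13)^1 + 5 = (-13182) + (-845) + (-13) + (5) = -14035; answer -14035
Part II: S1 = -14035; r = 75628; 75628 = 2^2 * 7 * 37 * 73; number of divisors = (2+1) * (1+1) * (1+1) * (1+1) = 24; answer 24
Part III: S2 = 24; m = -13; cross terms: (-36*-29 - 15*-13)=1239, (15*-4 - 23*-29)=607, (23*12 - -6*-4)=252, (-6*7 - -7*12)=42, (-7*-13 - -36*7)=343; twice the area = |2483| = 2483; area = 2483/2; boundary points = 1 + 1 + 1 + 1 + 1 = 5; strictly interior points = area - boundary/2 + 1 = 1240; answer 1240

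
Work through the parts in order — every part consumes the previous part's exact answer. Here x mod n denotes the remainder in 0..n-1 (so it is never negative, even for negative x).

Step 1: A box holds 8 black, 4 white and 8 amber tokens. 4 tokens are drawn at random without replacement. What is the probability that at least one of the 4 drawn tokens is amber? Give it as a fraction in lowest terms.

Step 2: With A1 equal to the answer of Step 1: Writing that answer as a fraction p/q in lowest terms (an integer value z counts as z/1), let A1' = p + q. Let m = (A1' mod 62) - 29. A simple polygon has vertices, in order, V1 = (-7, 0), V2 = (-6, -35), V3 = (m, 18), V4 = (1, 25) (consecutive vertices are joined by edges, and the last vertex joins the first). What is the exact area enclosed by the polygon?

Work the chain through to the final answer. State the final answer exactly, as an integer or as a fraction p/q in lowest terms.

927

Step 1: total draws C(20,4) = 4845; complement C(12,4) = 495; favorable 4845 - 495 = 4350; P = 290/323; answer 290/323
Step 2: A1 = 290/323; threaded value p + q = 613; m = 26; cross terms: (-7*-35 - -6*0)=245, (-6*18 - 26*-35)=802, (26*25 - 1*18)=632, (1*0 - -7*25)=175; twice the area = |1854| = 1854; area = 927; answer 927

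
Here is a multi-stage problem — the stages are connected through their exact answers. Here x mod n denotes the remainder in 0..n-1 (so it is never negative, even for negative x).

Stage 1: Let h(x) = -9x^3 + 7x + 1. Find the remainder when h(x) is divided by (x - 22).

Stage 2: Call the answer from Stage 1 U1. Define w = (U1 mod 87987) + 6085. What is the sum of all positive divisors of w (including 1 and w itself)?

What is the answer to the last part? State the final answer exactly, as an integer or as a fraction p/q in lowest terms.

187200

Stage 1: remainder = value at the root: -9*(22)^3 + 7*(22)^1 + 1 = (-95832) + (154) + (1) = -95677; answer -95677
Stage 2: U1 = -95677; w = 86382; 86382 = 2 * 3^2 * 4799; sigma = (1 + 2) * (1 + 3 + 9) * (1 + 4799) = 3 * 13 * 4800 = 187200; answer 187200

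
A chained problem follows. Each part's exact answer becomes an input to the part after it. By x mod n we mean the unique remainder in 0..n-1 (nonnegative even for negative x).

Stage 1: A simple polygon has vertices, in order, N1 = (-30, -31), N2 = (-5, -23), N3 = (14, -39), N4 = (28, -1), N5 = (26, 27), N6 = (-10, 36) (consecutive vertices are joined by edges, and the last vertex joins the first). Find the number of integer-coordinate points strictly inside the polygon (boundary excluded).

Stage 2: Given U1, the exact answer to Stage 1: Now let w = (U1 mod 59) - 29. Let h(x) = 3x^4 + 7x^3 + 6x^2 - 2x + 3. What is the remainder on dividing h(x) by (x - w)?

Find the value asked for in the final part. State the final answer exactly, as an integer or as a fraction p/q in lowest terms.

Stage 1: cross terms: (-30*-23 - -5*-31)=535, (-5*-39 - 14*-23)=517, (14*-1 - 28*-39)=1078, (28*27 - 26*-1)=782, (26*36 - -10*27)=1206, (-10*-31 - -30*36)=1390; twice the area = |5508| = 5508; area = 2754; boundary points = 1 + 1 + 2 + 2 + 9 + 1 = 16; strictly interior points = area - boundary/2 + 1 = 2747; answer 2747
Stage 2: U1 = 2747; w = 4; remainder = value at the root: 3*(4)^4 + 7*(4)^3 + 6*(4)^2 - 2*(4)^1 + 3 = (768) + (448) + (96) + (-8) + (3) = 1307; answer 1307

1307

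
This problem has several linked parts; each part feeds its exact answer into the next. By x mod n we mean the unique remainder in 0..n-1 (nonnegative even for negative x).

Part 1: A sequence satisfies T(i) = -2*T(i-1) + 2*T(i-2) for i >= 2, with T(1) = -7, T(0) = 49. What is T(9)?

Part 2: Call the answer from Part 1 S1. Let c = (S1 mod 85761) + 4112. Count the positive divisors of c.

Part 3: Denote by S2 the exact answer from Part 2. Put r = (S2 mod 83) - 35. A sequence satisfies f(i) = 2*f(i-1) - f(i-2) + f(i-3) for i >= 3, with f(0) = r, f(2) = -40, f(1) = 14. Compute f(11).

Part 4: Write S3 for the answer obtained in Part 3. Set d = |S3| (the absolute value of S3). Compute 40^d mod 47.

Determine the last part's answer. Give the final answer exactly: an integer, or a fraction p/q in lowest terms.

Part 1: T(2) = -2*(-7) + 2*(49) = 112; iterating: T(2)=112, T(3)=-238, T(4)=700, T(5)=-1876, T(6)=5152, T(7)=-14056, T(8)=38416, T(9)=-104944; answer -104944
Part 2: S1 = -104944; c = 70690; 70690 = 2 * 5 * 7069; number of divisors = (1+1) * (1+1) * (1+1) = 8; answer 8
Part 3: S2 = 8; r = -27; f(3) = 2*(-40) - 1*(14) + 1*(-27) = -121; iterating: f(3)=-121, f(4)=-188, f(5)=-295, f(6)=-523, f(7)=-939, f(8)=-1650, f(9)=-2884, f(10)=-5057, f(11)=-8880; answer -8880
Part 4: S3 = -8880; d = 8880; squarings mod 47: 40^1=40, 40^2=2, 40^4=4, 40^8=16, 40^16=21, 40^32=18, 40^64=42, 40^128=25, 40^256=14, 40^512=8, 40^1024=17, 40^2048=7, 40^4096=2, 40^8192=4; 40^8880 = 40^16 * 40^32 * 40^128 * 40^512 * 40^8192 = 2 (mod 47); answer 2

2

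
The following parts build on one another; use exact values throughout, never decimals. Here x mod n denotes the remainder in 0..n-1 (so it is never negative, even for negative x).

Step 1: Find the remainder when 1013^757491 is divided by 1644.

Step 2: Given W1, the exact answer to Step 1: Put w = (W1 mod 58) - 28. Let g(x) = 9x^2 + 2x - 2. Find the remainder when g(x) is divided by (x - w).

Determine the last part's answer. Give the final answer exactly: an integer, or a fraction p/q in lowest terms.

Step 1: squarings mod 1644: 1013^1=1013, 1013^2=313, 1013^4=973, 1013^8=1429, 1013^16=193, 1013^32=1081, 1013^64=1321, 1013^128=757, 1013^256=937, 1013^512=73, 1013^1024=397, 1013^2048=1429, 1013^4096=193, 1013^8192=1081, 1013^16384=1321, 1013^32768=757, 1013^65536=937, 1013^131072=73, 1013^262144=397, 1013^524288=1429; 1013^757491 = 1013^1 * 1013^2 * 1013^16 * 1013^32 * 1013^64 * 1013^128 * 1013^512 * 1013^1024 * 1013^2048 * 1013^32768 * 1013^65536 * 1013^131072 * 1013^524288 = 161 (mod 1644); answer 161
Step 2: W1 = 161; w = 17; remainder = value at the root: 9*(17)^2 + 2*(17)^1 - 2 = (2601) + (34) + (-2) = 2633; answer 2633

2633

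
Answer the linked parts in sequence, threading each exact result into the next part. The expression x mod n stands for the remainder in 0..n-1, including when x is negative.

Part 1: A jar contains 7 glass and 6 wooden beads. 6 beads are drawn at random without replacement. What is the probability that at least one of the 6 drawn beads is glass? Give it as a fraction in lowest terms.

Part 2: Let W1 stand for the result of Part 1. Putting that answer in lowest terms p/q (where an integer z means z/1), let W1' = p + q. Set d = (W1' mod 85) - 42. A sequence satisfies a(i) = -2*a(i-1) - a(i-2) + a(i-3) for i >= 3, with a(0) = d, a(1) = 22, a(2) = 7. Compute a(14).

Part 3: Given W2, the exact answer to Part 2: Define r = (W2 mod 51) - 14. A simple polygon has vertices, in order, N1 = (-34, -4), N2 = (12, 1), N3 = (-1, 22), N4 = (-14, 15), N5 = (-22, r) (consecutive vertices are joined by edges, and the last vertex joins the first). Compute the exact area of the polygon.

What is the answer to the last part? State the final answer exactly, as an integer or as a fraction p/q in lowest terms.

Part 1: total draws C(13,6) = 1716; complement C(6,6) = 1; favorable 1716 - 1 = 1715; P = 1715/1716; answer 1715/1716
Part 2: W1 = 1715/1716; threaded value p + q = 3431; d = -11; a(3) = -2*(7) - 1*(22) + 1*(-11) = -47; iterating: a(3)=-47, a(4)=109, a(5)=-164, a(6)=172, a(7)=-71, a(8)=-194, a(9)=631, a(10)=-1139, a(11)=1453, a(12)=-1136, a(13)=-320, a(14)=3229; answer 3229
Part 3: W2 = 3229; r = 2; cross terms: (-34*1 - 12*-4)=14, (12*22 - -1*1)=265, (-1*15 - -14*22)=293, (-14*2 - -22*15)=302, (-22*-4 - -34*2)=156; twice the area = |1030| = 1030; area = 515; answer 515

515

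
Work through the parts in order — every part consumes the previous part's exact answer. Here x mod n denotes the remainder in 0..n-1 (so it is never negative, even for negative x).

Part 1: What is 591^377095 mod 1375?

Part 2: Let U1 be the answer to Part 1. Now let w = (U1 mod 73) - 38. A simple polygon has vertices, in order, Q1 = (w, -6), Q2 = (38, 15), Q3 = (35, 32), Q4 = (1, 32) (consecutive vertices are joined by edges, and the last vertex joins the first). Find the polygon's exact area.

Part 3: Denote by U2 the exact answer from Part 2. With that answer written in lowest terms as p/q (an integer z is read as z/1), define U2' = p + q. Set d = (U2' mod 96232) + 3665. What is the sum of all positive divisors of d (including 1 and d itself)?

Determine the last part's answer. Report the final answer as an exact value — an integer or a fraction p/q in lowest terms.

Part 1: squarings mod 1375: 591^1=591, 591^2=31, 591^4=961, 591^8=896, 591^16=1191, 591^32=856, 591^64=1236, 591^128=71, 591^256=916, 591^512=306, 591^1024=136, 591^2048=621, 591^4096=641, 591^8192=1131, 591^16384=411, 591^32768=1171, 591^65536=366, 591^131072=581, 591^262144=686; 591^377095 = 591^1 * 591^2 * 591^4 * 591^256 * 591^16384 * 591^32768 * 591^65536 * 591^262144 = 1176 (mod 1375); answer 1176
Part 2: U1 = 1176; w = -30; cross terms: (-30*15 - 38*-6)=-222, (38*32 - 35*15)=691, (35*32 - 1*32)=1088, (1*-6 - -30*32)=954; twice the area = |2511| = 2511; area = 2511/2; answer 2511/2
Part 3: U2 = 2511/2; threaded value p + q = 2513; d = 6178; 6178 = 2 * 3089; sigma = (1 + 2) * (1 + 3089) = 3 * 3090 = 9270; answer 9270

9270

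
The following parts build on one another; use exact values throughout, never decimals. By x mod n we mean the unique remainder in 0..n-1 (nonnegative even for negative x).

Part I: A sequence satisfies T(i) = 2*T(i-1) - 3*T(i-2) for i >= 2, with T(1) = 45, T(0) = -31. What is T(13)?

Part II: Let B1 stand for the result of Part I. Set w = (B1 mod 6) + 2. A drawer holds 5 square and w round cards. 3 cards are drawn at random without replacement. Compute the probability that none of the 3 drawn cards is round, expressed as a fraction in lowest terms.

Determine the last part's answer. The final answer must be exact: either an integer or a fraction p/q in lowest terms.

1/12

Part I: T(2) = 2*(45) - 3*(-31) = 183; iterating: T(2)=183, T(3)=231, T(4)=-87, T(5)=-867, T(6)=-1473, T(7)=-345, T(8)=3729, T(9)=8493, T(10)=5799, T(11)=-13881, T(12)=-45159, T(13)=-48675; answer -48675
Part II: B1 = -48675; w = 5; total draws C(10,3) = 120; favorable C(5,3) = 10; P = 1/12; answer 1/12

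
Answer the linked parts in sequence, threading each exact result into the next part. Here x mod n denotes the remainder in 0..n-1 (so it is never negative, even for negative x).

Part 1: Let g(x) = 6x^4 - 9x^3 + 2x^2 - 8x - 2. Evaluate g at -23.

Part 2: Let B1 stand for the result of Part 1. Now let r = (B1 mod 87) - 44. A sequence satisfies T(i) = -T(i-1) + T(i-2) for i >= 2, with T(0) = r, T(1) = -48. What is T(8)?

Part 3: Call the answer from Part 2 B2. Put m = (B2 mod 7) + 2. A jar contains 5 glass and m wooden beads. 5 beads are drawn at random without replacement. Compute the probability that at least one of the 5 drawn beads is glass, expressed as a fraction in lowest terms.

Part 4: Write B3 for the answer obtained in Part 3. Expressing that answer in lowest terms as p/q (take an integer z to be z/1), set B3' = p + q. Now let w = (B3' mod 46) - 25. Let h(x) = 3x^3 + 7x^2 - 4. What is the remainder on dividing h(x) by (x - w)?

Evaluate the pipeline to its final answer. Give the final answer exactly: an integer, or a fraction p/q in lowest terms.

-2304

Part 1: 6*(-23)^4 - 9*(-23)^3 + 2*(-23)^2 - 8*(-23)^1 - 2 = (1679046) + (109503) + (1058) + (184) + (-2) = 1789789; answer 1789789
Part 2: B1 = 1789789; r = -19; T(2) = -1*(-48) + 1*(-19) = 29; iterating: T(2)=29, T(3)=-77, T(4)=106, T(5)=-183, T(6)=289, T(7)=-472, T(8)=761; answer 761
Part 3: B2 = 761; m = 7; total draws C(12,5) = 792; complement C(7,5) = 21; favorable 792 - 21 = 771; P = 257/264; answer 257/264
Part 4: B3 = 257/264; threaded value p + q = 521; w = -10; remainder = value at the root: 3*(-10)^3 + 7*(-10)^2 - 4 = (-3000) + (700) + (-4) = -2304; answer -2304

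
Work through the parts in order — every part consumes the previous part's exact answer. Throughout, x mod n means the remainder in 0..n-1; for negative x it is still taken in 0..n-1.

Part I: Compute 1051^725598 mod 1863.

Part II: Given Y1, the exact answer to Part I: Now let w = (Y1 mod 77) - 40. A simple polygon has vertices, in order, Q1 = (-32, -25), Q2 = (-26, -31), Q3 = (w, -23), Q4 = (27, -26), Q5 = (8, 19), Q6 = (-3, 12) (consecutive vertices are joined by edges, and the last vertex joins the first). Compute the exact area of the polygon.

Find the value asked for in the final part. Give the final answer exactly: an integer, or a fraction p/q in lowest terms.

2899/2

Part I: squarings mod 1863: 1051^1=1051, 1051^2=1705, 1051^4=745, 1051^8=1714, 1051^16=1708, 1051^32=1669, 1051^64=376, 1051^128=1651, 1051^256=232, 1051^512=1660, 1051^1024=223, 1051^2048=1291, 1051^4096=1159, 1051^8192=58, 1051^16384=1501, 1051^32768=634, 1051^65536=1411, 1051^131072=1237, 1051^262144=646, 1051^524288=4; 1051^725598 = 1051^2 * 1051^4 * 1051^8 * 1051^16 * 1051^64 * 1051^512 * 1051^4096 * 1051^65536 * 1051^131072 * 1051^524288 = 811 (mod 1863); answer 811
Part II: Y1 = 811; w = 1; cross terms: (-32*-31 - -26*-25)=342, (-26*-23 - 1*-31)=629, (1*-26 - 27*-23)=595, (27*19 - 8*-26)=721, (8*12 - -3*19)=153, (-3*-25 - -32*12)=459; twice the area = |2899| = 2899; area = 2899/2; answer 2899/2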